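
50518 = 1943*26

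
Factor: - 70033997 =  - 11^1*1171^1*5437^1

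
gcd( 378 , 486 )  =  54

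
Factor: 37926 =2^1*3^2 * 7^2*43^1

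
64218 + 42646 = 106864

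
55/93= 55/93 = 0.59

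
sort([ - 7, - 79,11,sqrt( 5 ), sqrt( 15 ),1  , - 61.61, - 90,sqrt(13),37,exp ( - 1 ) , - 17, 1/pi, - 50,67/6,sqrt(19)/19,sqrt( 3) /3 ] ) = [ - 90 , - 79 , -61.61, - 50 , - 17, - 7 , sqrt(19) /19, 1/pi, exp( - 1), sqrt( 3) /3 , 1,sqrt(5 ) , sqrt(13 ),sqrt(15),11 , 67/6 , 37 ] 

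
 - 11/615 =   -  1 + 604/615 = -0.02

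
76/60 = 19/15 = 1.27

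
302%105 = 92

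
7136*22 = 156992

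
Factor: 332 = 2^2*83^1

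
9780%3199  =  183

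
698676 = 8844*79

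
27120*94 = 2549280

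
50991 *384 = 19580544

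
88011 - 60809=27202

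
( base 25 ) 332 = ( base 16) 7a0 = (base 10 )1952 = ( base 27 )2i8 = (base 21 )48K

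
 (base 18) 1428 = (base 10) 7172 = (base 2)1110000000100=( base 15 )21d2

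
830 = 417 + 413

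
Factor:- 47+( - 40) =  - 3^1*29^1 = - 87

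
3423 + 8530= 11953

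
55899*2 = 111798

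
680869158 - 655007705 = 25861453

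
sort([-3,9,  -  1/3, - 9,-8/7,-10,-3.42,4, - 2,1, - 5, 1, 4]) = [-10,  -  9 , - 5, - 3.42,-3, -2 , - 8/7, - 1/3,1,1,4,4,9]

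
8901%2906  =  183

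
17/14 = 17/14 = 1.21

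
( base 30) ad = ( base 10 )313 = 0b100111001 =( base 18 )h7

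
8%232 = 8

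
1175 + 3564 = 4739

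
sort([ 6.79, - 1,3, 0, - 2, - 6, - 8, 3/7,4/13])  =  [ - 8, - 6 , - 2, - 1, 0 , 4/13,3/7, 3,6.79 ] 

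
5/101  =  5/101 = 0.05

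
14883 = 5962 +8921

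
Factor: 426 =2^1 * 3^1 * 71^1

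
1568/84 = 56/3 = 18.67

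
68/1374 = 34/687 =0.05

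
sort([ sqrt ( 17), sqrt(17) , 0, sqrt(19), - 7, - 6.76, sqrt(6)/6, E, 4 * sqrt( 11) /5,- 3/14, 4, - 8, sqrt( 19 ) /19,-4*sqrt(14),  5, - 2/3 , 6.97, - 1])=[ - 4 * sqrt( 14),- 8, - 7, - 6.76,-1,  -  2/3,-3/14, 0,sqrt ( 19 ) /19, sqrt(6 )/6,4*sqrt(11 ) /5,E,4,sqrt(17 ),sqrt(17), sqrt (19),5,6.97 ] 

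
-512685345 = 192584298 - 705269643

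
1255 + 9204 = 10459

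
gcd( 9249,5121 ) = 3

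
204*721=147084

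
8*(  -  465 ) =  - 3720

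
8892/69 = 2964/23 = 128.87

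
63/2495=63/2495 = 0.03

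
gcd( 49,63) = 7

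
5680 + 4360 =10040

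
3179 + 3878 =7057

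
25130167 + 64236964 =89367131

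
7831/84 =7831/84 = 93.23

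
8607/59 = 8607/59  =  145.88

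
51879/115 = 51879/115 = 451.12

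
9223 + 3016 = 12239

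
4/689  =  4/689 = 0.01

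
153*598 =91494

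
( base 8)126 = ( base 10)86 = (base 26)38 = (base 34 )2I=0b1010110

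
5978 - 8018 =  - 2040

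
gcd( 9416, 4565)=11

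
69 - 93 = -24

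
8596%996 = 628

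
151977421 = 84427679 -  - 67549742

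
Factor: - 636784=- 2^4 * 39799^1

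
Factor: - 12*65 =- 780 = - 2^2*3^1* 5^1*13^1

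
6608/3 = 6608/3 = 2202.67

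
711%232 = 15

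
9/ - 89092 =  - 9/89092 = -0.00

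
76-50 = 26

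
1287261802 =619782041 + 667479761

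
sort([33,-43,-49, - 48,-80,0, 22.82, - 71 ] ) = [-80, - 71,-49,- 48,-43, 0,22.82 , 33]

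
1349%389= 182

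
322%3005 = 322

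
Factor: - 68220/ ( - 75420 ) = 379^1*419^( - 1) = 379/419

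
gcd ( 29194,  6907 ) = 1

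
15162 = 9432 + 5730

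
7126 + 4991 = 12117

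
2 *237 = 474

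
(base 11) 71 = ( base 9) 86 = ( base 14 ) 58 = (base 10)78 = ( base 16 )4e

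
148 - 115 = 33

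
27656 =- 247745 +275401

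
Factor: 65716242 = 2^1 * 3^1*10952707^1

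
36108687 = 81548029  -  45439342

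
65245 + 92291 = 157536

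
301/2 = 150+1/2 = 150.50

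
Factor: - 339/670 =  - 2^( - 1 ) * 3^1*5^ ( - 1 )*67^( - 1 ) * 113^1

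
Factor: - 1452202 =- 2^1*726101^1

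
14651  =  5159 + 9492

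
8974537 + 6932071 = 15906608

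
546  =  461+85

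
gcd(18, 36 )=18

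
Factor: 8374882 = 2^1*113^1*37057^1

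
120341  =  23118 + 97223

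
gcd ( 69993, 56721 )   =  21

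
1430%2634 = 1430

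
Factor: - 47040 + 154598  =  2^1*11^1*4889^1 =107558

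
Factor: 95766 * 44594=2^2 * 3^1*11^2*1451^1*2027^1 = 4270589004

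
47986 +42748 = 90734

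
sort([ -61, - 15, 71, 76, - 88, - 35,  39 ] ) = [ - 88,  -  61,-35,-15,39,71, 76 ] 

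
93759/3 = 31253 = 31253.00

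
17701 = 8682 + 9019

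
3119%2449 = 670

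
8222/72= 4111/36 = 114.19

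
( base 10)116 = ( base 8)164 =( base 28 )44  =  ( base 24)4k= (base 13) 8c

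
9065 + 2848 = 11913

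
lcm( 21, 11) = 231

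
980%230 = 60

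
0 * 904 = 0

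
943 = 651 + 292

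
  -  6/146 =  - 3/73 =- 0.04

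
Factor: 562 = 2^1*281^1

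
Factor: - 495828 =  - 2^2*3^3*4591^1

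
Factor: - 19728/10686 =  - 24/13 =- 2^3 * 3^1*13^( - 1 ) 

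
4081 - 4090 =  - 9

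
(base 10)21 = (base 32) L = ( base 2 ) 10101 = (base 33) L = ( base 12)19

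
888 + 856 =1744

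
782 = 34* 23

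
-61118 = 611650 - 672768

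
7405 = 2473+4932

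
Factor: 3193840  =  2^4*5^1*13^1*37^1*83^1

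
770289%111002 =104277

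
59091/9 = 19697/3 = 6565.67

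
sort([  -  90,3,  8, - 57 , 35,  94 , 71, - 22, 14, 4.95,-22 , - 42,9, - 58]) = [-90, - 58 , - 57,-42, - 22, - 22 , 3,  4.95,8, 9,14 , 35,71, 94]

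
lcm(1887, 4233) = 156621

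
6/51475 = 6/51475 = 0.00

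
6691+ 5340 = 12031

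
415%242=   173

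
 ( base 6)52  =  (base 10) 32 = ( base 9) 35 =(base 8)40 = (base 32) 10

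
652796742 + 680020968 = 1332817710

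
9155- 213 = 8942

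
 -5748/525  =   - 11+9/175 = - 10.95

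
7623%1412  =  563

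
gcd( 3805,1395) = 5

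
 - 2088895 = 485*( - 4307)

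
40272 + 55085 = 95357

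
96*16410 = 1575360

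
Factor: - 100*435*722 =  - 2^3*3^1*5^3*19^2 *29^1= -  31407000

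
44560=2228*20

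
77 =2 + 75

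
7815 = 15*521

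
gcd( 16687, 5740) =41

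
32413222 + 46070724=78483946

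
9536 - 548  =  8988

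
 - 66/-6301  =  66/6301=   0.01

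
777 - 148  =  629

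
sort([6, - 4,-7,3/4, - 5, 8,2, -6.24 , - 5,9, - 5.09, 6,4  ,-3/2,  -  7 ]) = [ - 7, - 7, - 6.24,-5.09, - 5, - 5, - 4, - 3/2,3/4,2,4, 6, 6,8,9]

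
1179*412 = 485748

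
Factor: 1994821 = 47^1*42443^1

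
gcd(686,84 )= 14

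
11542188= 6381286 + 5160902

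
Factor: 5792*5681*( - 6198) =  - 203941173696 = -2^6*3^1*13^1*19^1 * 23^1*181^1*1033^1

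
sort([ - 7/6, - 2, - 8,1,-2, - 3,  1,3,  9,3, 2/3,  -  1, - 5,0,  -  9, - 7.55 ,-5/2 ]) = [  -  9,  -  8, - 7.55,  -  5, - 3,-5/2, - 2, - 2,  -  7/6, - 1,0,  2/3,  1 , 1, 3,3,9 ]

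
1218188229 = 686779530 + 531408699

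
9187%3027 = 106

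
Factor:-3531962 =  - 2^1*7^1*252283^1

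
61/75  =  61/75 = 0.81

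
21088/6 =10544/3 = 3514.67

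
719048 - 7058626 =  - 6339578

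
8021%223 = 216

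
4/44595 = 4/44595  =  0.00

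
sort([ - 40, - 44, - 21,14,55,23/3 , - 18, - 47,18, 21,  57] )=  [ -47 , - 44 , - 40, - 21,- 18,23/3 , 14, 18,21,  55,57]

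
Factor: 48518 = 2^1*17^1*1427^1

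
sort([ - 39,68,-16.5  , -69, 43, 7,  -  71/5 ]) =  [ - 69,  -  39,  -  16.5, - 71/5,7 , 43, 68]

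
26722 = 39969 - 13247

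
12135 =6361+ 5774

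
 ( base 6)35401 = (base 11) 3929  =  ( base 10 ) 5113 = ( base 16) 13f9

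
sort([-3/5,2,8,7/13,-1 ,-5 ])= [ - 5,  -  1,-3/5,7/13, 2, 8] 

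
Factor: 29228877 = 3^3*31^1*47^1*743^1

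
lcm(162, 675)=4050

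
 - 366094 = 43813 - 409907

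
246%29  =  14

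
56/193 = 56/193 = 0.29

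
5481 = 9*609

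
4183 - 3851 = 332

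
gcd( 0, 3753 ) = 3753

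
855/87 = 9 + 24/29 = 9.83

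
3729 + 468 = 4197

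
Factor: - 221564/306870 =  - 2^1 * 3^(  -  1) * 5^(-1 ) *7^1*41^1*53^(  -  1)  =  -  574/795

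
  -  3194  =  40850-44044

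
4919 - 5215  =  -296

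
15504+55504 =71008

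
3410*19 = 64790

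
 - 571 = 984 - 1555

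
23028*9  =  207252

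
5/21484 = 5/21484 = 0.00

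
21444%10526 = 392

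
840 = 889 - 49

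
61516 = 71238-9722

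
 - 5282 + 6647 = 1365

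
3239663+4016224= 7255887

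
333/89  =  3  +  66/89= 3.74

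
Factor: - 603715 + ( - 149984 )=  - 3^1*251233^1 =- 753699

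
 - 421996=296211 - 718207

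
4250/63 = 4250/63= 67.46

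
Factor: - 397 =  - 397^1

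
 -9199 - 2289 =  - 11488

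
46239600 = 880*52545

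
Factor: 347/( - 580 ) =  - 2^( - 2)*5^( - 1 )* 29^( - 1) * 347^1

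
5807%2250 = 1307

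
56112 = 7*8016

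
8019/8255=8019/8255 =0.97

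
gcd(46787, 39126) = 1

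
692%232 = 228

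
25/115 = 5/23 = 0.22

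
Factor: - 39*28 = -2^2 * 3^1*7^1* 13^1 = - 1092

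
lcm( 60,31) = 1860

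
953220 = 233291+719929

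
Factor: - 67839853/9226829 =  - 43^1 * 263^( - 1 )*35083^(  -  1)*1577671^1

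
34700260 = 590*58814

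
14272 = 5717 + 8555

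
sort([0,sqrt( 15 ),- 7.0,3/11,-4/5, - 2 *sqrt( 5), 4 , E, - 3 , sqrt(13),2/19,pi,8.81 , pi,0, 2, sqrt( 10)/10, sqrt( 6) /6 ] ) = [-7.0 ,- 2*sqrt ( 5), - 3, -4/5 , 0,0,  2/19,3/11,sqrt( 10)/10, sqrt(6)/6, 2, E,pi,  pi, sqrt(13 ), sqrt ( 15 ),4, 8.81 ]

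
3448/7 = 3448/7 = 492.57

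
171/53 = 171/53=3.23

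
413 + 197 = 610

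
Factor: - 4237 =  - 19^1*223^1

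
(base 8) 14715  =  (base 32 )6ed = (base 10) 6605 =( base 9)10048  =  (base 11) 4a65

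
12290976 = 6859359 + 5431617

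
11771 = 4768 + 7003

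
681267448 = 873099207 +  - 191831759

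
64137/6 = 10689+1/2 = 10689.50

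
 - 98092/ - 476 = 206 + 9/119 = 206.08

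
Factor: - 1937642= - 2^1*7^1 * 138403^1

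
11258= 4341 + 6917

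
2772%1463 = 1309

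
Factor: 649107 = 3^3 * 29^1*829^1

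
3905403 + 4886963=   8792366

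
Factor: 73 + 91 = 164=2^2 * 41^1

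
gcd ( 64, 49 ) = 1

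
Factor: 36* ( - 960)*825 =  - 28512000=-2^8 * 3^4 * 5^3 * 11^1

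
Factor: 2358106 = 2^1*29^1*109^1*373^1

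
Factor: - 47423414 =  - 2^1*439^1*54013^1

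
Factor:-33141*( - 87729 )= 2907426789 =3^2*11047^1*29243^1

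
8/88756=2/22189  =  0.00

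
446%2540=446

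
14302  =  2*7151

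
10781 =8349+2432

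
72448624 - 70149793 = 2298831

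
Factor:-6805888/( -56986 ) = 2^6*28493^(-1)*53171^1 = 3402944/28493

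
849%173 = 157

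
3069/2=3069/2 = 1534.50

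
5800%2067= 1666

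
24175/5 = 4835 = 4835.00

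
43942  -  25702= 18240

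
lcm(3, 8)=24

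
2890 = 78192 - 75302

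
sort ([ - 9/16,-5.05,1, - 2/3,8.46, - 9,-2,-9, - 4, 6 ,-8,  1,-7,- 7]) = [  -  9,-9,  -  8, - 7,  -  7,-5.05,  -  4,-2, - 2/3,-9/16, 1, 1,  6, 8.46]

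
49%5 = 4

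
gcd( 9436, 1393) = 7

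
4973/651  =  4973/651= 7.64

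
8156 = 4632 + 3524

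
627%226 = 175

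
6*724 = 4344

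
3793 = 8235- 4442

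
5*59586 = 297930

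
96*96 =9216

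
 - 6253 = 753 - 7006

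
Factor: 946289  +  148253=2^1  *547271^1 = 1094542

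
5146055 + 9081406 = 14227461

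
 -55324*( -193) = 10677532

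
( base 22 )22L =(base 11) 85A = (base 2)10000001001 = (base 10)1033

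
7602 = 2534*3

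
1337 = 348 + 989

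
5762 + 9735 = 15497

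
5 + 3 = 8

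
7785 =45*173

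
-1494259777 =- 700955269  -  793304508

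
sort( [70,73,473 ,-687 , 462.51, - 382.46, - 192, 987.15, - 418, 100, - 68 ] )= [-687, - 418, - 382.46, - 192,-68, 70,73,  100,462.51, 473,  987.15]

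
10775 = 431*25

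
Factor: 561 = 3^1* 11^1*17^1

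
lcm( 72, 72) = 72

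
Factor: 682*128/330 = 3968/15= 2^7*3^( - 1)*5^( - 1 )*31^1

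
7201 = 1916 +5285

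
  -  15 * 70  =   - 1050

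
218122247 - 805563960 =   -  587441713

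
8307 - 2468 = 5839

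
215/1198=215/1198 = 0.18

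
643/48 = 13 + 19/48   =  13.40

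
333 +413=746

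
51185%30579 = 20606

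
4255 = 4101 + 154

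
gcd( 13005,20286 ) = 9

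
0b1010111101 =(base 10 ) 701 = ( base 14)381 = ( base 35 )k1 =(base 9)858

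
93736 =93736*1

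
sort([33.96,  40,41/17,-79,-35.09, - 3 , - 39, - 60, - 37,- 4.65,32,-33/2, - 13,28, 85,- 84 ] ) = [  -  84, - 79,-60 ,-39,  -  37,-35.09,-33/2,  -  13, - 4.65,-3,41/17,28 , 32,33.96, 40,85] 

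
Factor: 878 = 2^1*439^1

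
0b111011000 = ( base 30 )FM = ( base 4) 13120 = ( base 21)11a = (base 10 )472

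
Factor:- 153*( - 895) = 136935 = 3^2*5^1*17^1* 179^1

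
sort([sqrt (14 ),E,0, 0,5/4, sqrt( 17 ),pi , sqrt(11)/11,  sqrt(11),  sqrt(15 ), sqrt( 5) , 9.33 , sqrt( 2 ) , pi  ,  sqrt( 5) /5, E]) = [0,0, sqrt(11 )/11, sqrt( 5 )/5,5/4,  sqrt( 2 ),  sqrt(5),E,E,pi , pi,sqrt( 11 ),sqrt( 14), sqrt( 15) , sqrt( 17 ),9.33 ] 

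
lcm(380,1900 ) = 1900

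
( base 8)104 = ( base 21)35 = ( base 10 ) 68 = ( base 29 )2A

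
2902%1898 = 1004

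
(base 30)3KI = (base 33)31i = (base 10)3318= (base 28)46e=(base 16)CF6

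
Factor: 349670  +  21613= 371283  =  3^1 * 11^1*11251^1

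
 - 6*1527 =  -9162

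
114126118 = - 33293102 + 147419220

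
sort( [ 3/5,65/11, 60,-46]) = [-46,3/5, 65/11,60 ] 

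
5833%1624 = 961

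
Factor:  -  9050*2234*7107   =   - 143687193900 = - 2^2*3^1*5^2*23^1*103^1 * 181^1*1117^1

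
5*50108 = 250540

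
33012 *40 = 1320480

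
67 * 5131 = 343777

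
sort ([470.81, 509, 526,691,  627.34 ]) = [ 470.81 , 509,526,627.34,691 ]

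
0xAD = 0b10101101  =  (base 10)173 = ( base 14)c5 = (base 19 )92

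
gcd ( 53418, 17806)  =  17806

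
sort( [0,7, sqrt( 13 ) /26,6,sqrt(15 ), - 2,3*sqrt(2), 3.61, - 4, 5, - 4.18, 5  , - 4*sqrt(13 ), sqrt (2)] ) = [-4*sqrt( 13 ), -4.18, - 4, - 2,0, sqrt(13) /26 , sqrt( 2), 3.61 , sqrt (15),3*sqrt( 2 ),  5, 5 , 6,7] 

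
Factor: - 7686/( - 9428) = 3843/4714 = 2^ ( - 1)*3^2*7^1*61^1 * 2357^(- 1 ) 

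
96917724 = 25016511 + 71901213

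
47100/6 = 7850 = 7850.00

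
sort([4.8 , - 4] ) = [ - 4,4.8]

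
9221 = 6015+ 3206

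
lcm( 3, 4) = 12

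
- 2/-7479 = 2/7479 =0.00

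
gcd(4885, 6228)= 1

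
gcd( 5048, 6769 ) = 1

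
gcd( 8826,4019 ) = 1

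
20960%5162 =312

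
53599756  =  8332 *6433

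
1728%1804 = 1728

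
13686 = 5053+8633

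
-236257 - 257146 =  - 493403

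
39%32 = 7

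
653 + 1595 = 2248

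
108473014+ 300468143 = 408941157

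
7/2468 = 7/2468= 0.00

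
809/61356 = 809/61356 = 0.01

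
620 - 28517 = - 27897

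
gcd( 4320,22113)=27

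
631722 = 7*90246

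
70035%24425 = 21185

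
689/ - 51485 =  - 1+50796/51485  =  - 0.01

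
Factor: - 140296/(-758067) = 1976/10677 = 2^3*  3^(  -  1)*13^1*19^1*3559^( - 1)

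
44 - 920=-876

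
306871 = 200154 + 106717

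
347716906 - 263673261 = 84043645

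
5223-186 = 5037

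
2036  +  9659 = 11695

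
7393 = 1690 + 5703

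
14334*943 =13516962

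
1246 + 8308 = 9554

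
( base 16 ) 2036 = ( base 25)d4l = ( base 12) 4932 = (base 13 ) 39A4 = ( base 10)8246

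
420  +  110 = 530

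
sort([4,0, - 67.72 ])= [ - 67.72,0, 4 ]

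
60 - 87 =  - 27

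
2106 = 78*27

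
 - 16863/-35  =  481 + 4/5 = 481.80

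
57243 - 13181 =44062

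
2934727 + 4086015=7020742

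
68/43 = 1 + 25/43 = 1.58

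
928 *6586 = 6111808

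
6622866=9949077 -3326211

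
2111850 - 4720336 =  - 2608486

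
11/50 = 11/50 = 0.22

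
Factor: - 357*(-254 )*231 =2^1*3^2*7^2*11^1*17^1*127^1= 20946618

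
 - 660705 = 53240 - 713945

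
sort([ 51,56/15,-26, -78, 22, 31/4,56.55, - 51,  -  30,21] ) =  [ - 78, - 51, - 30, - 26,  56/15, 31/4,21,22, 51,  56.55]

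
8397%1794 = 1221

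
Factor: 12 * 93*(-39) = -43524= - 2^2 *3^3*13^1*31^1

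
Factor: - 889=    - 7^1 * 127^1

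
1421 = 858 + 563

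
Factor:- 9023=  - 7^1*1289^1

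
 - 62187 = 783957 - 846144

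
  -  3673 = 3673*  (  -  1 )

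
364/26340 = 91/6585 = 0.01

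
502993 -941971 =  - 438978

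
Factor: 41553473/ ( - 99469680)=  - 2^(-4 )*3^( - 1 ) * 5^( - 1 )*13^1*414457^( - 1)  *  3196421^1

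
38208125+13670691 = 51878816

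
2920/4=730 = 730.00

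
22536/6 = 3756 = 3756.00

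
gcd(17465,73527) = 1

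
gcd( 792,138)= 6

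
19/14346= 19/14346 = 0.00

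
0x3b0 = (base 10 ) 944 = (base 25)1CJ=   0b1110110000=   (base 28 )15K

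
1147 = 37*31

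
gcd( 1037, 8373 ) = 1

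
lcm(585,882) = 57330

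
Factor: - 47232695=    - 5^1*97^1*97387^1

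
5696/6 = 2848/3 = 949.33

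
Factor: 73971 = 3^2*8219^1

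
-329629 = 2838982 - 3168611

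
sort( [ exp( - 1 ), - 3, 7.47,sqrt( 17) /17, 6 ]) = [ - 3, sqrt( 17)/17, exp( - 1),6,7.47 ] 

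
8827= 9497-670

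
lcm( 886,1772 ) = 1772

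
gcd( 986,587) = 1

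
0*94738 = 0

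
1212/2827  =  1212/2827 = 0.43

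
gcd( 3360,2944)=32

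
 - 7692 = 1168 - 8860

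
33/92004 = 1/2788 =0.00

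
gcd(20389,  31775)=1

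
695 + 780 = 1475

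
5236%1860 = 1516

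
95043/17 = 95043/17 = 5590.76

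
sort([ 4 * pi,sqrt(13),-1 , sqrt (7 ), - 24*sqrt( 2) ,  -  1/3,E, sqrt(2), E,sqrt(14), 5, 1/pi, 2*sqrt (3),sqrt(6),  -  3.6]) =[ - 24*sqrt(2),  -  3.6,  -  1, - 1/3,1/pi,sqrt (2),sqrt(6) , sqrt( 7) , E, E,2*sqrt( 3) , sqrt( 13) , sqrt( 14), 5,4*pi]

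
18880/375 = 3776/75 = 50.35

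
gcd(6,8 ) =2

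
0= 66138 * 0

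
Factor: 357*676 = 241332 = 2^2*3^1*7^1*13^2 * 17^1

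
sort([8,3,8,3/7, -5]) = [-5, 3/7, 3,  8, 8]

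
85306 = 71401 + 13905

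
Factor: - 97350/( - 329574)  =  275/931= 5^2 * 7^( -2 )*11^1*19^(-1 )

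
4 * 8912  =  35648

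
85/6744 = 85/6744 = 0.01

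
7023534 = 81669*86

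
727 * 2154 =1565958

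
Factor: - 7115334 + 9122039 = 5^1*401341^1 = 2006705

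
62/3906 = 1/63=0.02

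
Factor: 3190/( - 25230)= - 3^( - 1 )  *11^1*29^(-1 )  =  -  11/87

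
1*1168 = 1168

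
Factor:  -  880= -2^4*5^1*11^1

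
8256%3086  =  2084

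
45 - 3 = 42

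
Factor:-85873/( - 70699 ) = 19^( - 1)*61^( - 2)*79^1*1087^1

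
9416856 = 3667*2568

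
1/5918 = 1/5918 = 0.00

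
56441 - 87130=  - 30689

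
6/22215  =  2/7405= 0.00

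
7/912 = 7/912 = 0.01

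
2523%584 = 187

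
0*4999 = 0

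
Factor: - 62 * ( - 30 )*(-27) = -2^2 * 3^4*5^1*31^1= - 50220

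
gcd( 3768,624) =24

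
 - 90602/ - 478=189 + 130/239 = 189.54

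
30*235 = 7050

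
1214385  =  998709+215676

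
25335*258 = 6536430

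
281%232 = 49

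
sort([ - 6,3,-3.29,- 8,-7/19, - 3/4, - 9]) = [-9, - 8,- 6, - 3.29, - 3/4, - 7/19, 3 ]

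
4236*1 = 4236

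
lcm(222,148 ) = 444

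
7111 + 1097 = 8208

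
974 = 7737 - 6763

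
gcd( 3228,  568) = 4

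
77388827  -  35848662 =41540165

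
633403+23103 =656506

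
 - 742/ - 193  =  3+163/193 = 3.84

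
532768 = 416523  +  116245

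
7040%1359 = 245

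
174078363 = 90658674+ 83419689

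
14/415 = 14/415= 0.03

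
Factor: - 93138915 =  - 3^1* 5^1*97^1 * 64013^1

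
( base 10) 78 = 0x4E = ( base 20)3I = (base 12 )66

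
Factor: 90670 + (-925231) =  - 834561=- 3^2*7^1*13^1 * 1019^1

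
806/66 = 12  +  7/33=12.21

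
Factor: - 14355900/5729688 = -2^( - 1 )*3^1*5^2*13^1*409^1 * 79579^(  -  1) = - 398775/159158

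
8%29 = 8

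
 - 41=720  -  761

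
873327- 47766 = 825561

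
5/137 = 5/137 =0.04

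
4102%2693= 1409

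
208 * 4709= 979472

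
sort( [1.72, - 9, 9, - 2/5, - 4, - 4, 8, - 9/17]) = [ - 9 , - 4,-4, - 9/17, - 2/5,  1.72,8, 9] 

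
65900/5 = 13180 = 13180.00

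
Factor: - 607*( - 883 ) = 607^1*883^1 = 535981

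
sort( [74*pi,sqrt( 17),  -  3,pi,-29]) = [ - 29, - 3,pi,sqrt( 17), 74*pi]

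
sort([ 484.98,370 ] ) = [ 370,484.98]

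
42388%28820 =13568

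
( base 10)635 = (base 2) 1001111011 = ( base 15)2C5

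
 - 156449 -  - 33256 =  - 123193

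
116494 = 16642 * 7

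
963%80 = 3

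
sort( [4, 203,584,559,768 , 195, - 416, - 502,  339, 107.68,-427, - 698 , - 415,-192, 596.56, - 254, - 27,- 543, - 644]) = [ - 698,-644 , - 543, - 502, - 427, - 416,-415, - 254,-192, - 27,4 , 107.68, 195, 203, 339,559,584,596.56,768] 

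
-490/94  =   - 6 + 37/47 =- 5.21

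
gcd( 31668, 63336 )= 31668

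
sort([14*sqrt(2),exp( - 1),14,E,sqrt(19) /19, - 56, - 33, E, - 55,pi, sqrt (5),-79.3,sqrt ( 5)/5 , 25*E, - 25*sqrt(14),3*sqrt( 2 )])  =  [ - 25*sqrt(14 ), - 79.3,  -  56,  -  55, - 33 , sqrt( 19)/19,exp ( - 1), sqrt( 5)/5, sqrt( 5), E,E,pi,3*sqrt( 2), 14,14*sqrt (2 ) , 25*E]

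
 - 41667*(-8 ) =333336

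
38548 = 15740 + 22808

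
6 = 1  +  5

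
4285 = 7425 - 3140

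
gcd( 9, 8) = 1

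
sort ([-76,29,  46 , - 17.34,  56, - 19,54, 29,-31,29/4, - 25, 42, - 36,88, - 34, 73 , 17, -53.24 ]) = [-76, - 53.24,-36, - 34,  -  31, - 25, -19 , - 17.34,  29/4,17,29, 29,42, 46,  54,56, 73,88]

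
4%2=0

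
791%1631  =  791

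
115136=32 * 3598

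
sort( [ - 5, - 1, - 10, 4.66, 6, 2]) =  [ - 10 , - 5, - 1 , 2,4.66, 6 ] 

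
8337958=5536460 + 2801498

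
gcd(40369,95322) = 1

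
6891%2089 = 624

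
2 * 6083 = 12166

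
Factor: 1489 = 1489^1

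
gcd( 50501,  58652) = 11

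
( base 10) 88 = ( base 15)5D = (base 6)224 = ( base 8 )130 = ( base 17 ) 53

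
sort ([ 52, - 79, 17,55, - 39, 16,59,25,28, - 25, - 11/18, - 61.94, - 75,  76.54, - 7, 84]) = [ - 79,- 75, - 61.94, - 39, - 25, - 7, - 11/18,16,17, 25,28,52,55,59, 76.54, 84 ] 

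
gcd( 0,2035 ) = 2035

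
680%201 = 77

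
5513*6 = 33078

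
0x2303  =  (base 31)9a4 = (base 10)8963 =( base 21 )K6H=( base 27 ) c7q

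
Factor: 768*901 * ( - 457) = - 316229376 = - 2^8 *3^1*17^1*53^1*457^1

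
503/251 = 503/251= 2.00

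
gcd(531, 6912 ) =9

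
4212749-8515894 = -4303145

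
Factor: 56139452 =2^2*19^1 * 738677^1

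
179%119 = 60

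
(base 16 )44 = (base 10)68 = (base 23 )2m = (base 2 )1000100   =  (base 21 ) 35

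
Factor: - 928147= - 11^1*84377^1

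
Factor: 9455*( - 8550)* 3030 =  - 244945957500= -  2^2 * 3^3 * 5^4*19^1 * 31^1 * 61^1 * 101^1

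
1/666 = 1/666 = 0.00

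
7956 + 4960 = 12916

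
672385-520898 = 151487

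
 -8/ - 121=8/121= 0.07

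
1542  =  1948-406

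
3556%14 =0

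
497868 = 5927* 84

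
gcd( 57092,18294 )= 2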